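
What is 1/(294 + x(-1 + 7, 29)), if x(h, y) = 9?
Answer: 1/303 ≈ 0.0033003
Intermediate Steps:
1/(294 + x(-1 + 7, 29)) = 1/(294 + 9) = 1/303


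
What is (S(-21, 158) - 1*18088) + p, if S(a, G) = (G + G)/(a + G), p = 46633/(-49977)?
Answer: -123836400701/6846849 ≈ -18087.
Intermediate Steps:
p = -46633/49977 (p = 46633*(-1/49977) = -46633/49977 ≈ -0.93309)
S(a, G) = 2*G/(G + a) (S(a, G) = (2*G)/(G + a) = 2*G/(G + a))
(S(-21, 158) - 1*18088) + p = (2*158/(158 - 21) - 1*18088) - 46633/49977 = (2*158/137 - 18088) - 46633/49977 = (2*158*(1/137) - 18088) - 46633/49977 = (316/137 - 18088) - 46633/49977 = -2477740/137 - 46633/49977 = -123836400701/6846849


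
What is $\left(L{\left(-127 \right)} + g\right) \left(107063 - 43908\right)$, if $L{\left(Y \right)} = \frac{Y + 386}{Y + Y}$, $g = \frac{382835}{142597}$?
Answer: $\frac{3808718078385}{36219638} \approx 1.0516 \cdot 10^{5}$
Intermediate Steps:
$g = \frac{382835}{142597}$ ($g = 382835 \cdot \frac{1}{142597} = \frac{382835}{142597} \approx 2.6847$)
$L{\left(Y \right)} = \frac{386 + Y}{2 Y}$
$\left(L{\left(-127 \right)} + g\right) \left(107063 - 43908\right) = \left(\frac{386 - 127}{2 \left(-127\right)} + \frac{382835}{142597}\right) \left(107063 - 43908\right) = \left(\frac{1}{2} \left(- \frac{1}{127}\right) 259 + \frac{382835}{142597}\right) 63155 = \left(- \frac{259}{254} + \frac{382835}{142597}\right) 63155 = \frac{60307467}{36219638} \cdot 63155 = \frac{3808718078385}{36219638}$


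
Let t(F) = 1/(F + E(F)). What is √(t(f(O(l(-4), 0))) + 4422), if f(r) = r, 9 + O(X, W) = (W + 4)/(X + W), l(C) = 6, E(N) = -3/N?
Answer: 3*√175697782/598 ≈ 66.497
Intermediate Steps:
O(X, W) = -9 + (4 + W)/(W + X) (O(X, W) = -9 + (W + 4)/(X + W) = -9 + (4 + W)/(W + X))
t(F) = 1/(F - 3/F)
√(t(f(O(l(-4), 0))) + 4422) = √(((4 - 9*6 - 8*0)/(0 + 6))/(-3 + ((4 - 9*6 - 8*0)/(0 + 6))²) + 4422) = √(((4 - 54 + 0)/6)/(-3 + ((4 - 54 + 0)/6)²) + 4422) = √(((⅙)*(-50))/(-3 + ((⅙)*(-50))²) + 4422) = √(-25/(3*(-3 + (-25/3)²)) + 4422) = √(-25/(3*(-3 + 625/9)) + 4422) = √(-25/(3*598/9) + 4422) = √(-25/3*9/598 + 4422) = √(-75/598 + 4422) = √(2644281/598) = 3*√175697782/598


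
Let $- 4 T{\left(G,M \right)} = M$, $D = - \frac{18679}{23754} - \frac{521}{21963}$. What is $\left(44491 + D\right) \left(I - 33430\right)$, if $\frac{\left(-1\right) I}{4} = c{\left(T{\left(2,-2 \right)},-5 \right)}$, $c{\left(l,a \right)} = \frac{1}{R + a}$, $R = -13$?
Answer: $- \frac{387968233536507446}{260854551} \approx -1.4873 \cdot 10^{9}$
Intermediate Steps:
$D = - \frac{46958079}{57967678}$ ($D = \left(-18679\right) \frac{1}{23754} - \frac{521}{21963} = - \frac{18679}{23754} - \frac{521}{21963} = - \frac{46958079}{57967678} \approx -0.81007$)
$T{\left(G,M \right)} = - \frac{M}{4}$
$c{\left(l,a \right)} = \frac{1}{-13 + a}$
$I = \frac{2}{9}$ ($I = - \frac{4}{-13 - 5} = - \frac{4}{-18} = \left(-4\right) \left(- \frac{1}{18}\right) = \frac{2}{9} \approx 0.22222$)
$\left(44491 + D\right) \left(I - 33430\right) = \left(44491 - \frac{46958079}{57967678}\right) \left(\frac{2}{9} - 33430\right) = \frac{2578993003819}{57967678} \left(- \frac{300868}{9}\right) = - \frac{387968233536507446}{260854551}$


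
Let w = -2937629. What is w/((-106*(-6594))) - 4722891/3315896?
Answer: -3260500758877/579422982936 ≈ -5.6272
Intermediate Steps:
w/((-106*(-6594))) - 4722891/3315896 = -2937629/((-106*(-6594))) - 4722891/3315896 = -2937629/698964 - 4722891*1/3315896 = -2937629*1/698964 - 4722891/3315896 = -2937629/698964 - 4722891/3315896 = -3260500758877/579422982936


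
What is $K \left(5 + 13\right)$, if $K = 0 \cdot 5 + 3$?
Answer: $54$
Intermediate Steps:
$K = 3$ ($K = 0 + 3 = 3$)
$K \left(5 + 13\right) = 3 \left(5 + 13\right) = 3 \cdot 18 = 54$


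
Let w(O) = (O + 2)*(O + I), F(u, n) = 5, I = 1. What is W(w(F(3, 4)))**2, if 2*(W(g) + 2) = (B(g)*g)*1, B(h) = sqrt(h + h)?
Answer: 37048 - 168*sqrt(21) ≈ 36278.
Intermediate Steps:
B(h) = sqrt(2)*sqrt(h) (B(h) = sqrt(2*h) = sqrt(2)*sqrt(h))
w(O) = (1 + O)*(2 + O) (w(O) = (O + 2)*(O + 1) = (2 + O)*(1 + O) = (1 + O)*(2 + O))
W(g) = -2 + sqrt(2)*g**(3/2)/2 (W(g) = -2 + (((sqrt(2)*sqrt(g))*g)*1)/2 = -2 + ((sqrt(2)*g**(3/2))*1)/2 = -2 + (sqrt(2)*g**(3/2))/2 = -2 + sqrt(2)*g**(3/2)/2)
W(w(F(3, 4)))**2 = (-2 + sqrt(2)*(2 + 5**2 + 3*5)**(3/2)/2)**2 = (-2 + sqrt(2)*(2 + 25 + 15)**(3/2)/2)**2 = (-2 + sqrt(2)*42**(3/2)/2)**2 = (-2 + sqrt(2)*(42*sqrt(42))/2)**2 = (-2 + 42*sqrt(21))**2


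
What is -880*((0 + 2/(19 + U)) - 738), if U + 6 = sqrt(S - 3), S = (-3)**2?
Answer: 105835840/163 + 1760*sqrt(6)/163 ≈ 6.4933e+5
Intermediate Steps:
S = 9
U = -6 + sqrt(6) (U = -6 + sqrt(9 - 3) = -6 + sqrt(6) ≈ -3.5505)
-880*((0 + 2/(19 + U)) - 738) = -880*((0 + 2/(19 + (-6 + sqrt(6)))) - 738) = -880*((0 + 2/(13 + sqrt(6))) - 738) = -880*(2/(13 + sqrt(6)) - 738) = -880*(-738 + 2/(13 + sqrt(6))) = 649440 - 1760/(13 + sqrt(6))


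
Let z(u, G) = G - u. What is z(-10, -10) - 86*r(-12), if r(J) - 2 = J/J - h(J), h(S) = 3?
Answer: 0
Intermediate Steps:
r(J) = 0 (r(J) = 2 + (J/J - 1*3) = 2 + (1 - 3) = 2 - 2 = 0)
z(-10, -10) - 86*r(-12) = (-10 - 1*(-10)) - 86*0 = (-10 + 10) + 0 = 0 + 0 = 0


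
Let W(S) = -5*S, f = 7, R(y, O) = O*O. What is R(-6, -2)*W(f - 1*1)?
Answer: -120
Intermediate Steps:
R(y, O) = O²
R(-6, -2)*W(f - 1*1) = (-2)²*(-5*(7 - 1*1)) = 4*(-5*(7 - 1)) = 4*(-5*6) = 4*(-30) = -120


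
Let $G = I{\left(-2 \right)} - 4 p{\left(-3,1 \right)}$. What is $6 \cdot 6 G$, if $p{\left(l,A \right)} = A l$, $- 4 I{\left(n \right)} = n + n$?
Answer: $468$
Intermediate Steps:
$I{\left(n \right)} = - \frac{n}{2}$ ($I{\left(n \right)} = - \frac{n + n}{4} = - \frac{2 n}{4} = - \frac{n}{2}$)
$G = 13$ ($G = \left(- \frac{1}{2}\right) \left(-2\right) - 4 \cdot 1 \left(-3\right) = 1 - -12 = 1 + 12 = 13$)
$6 \cdot 6 G = 6 \cdot 6 \cdot 13 = 6 \cdot 78 = 468$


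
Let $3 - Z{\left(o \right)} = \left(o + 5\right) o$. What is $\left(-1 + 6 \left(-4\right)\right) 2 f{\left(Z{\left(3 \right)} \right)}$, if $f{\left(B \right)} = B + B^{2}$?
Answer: $-21000$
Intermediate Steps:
$Z{\left(o \right)} = 3 - o \left(5 + o\right)$ ($Z{\left(o \right)} = 3 - \left(o + 5\right) o = 3 - \left(5 + o\right) o = 3 - o \left(5 + o\right)$)
$\left(-1 + 6 \left(-4\right)\right) 2 f{\left(Z{\left(3 \right)} \right)} = \left(-1 + 6 \left(-4\right)\right) 2 \left(3 - 3^{2} - 15\right) \left(1 - 21\right) = \left(-1 - 24\right) 2 \left(3 - 9 - 15\right) \left(1 - 21\right) = \left(-25\right) 2 \left(3 - 9 - 15\right) \left(1 - 21\right) = - 50 \left(- 21 \left(1 - 21\right)\right) = - 50 \left(\left(-21\right) \left(-20\right)\right) = \left(-50\right) 420 = -21000$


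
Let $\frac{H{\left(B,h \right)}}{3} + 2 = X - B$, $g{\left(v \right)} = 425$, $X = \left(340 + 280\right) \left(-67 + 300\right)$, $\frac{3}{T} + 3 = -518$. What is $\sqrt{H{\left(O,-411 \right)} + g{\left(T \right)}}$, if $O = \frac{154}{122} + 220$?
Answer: $\frac{32 \sqrt{1573922}}{61} \approx 658.13$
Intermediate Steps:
$T = - \frac{3}{521}$ ($T = \frac{3}{-3 - 518} = \frac{3}{-521} = 3 \left(- \frac{1}{521}\right) = - \frac{3}{521} \approx -0.0057582$)
$X = 144460$ ($X = 620 \cdot 233 = 144460$)
$O = \frac{13497}{61}$ ($O = 154 \cdot \frac{1}{122} + 220 = \frac{77}{61} + 220 = \frac{13497}{61} \approx 221.26$)
$H{\left(B,h \right)} = 433374 - 3 B$ ($H{\left(B,h \right)} = -6 + 3 \left(144460 - B\right) = -6 - \left(-433380 + 3 B\right) = 433374 - 3 B$)
$\sqrt{H{\left(O,-411 \right)} + g{\left(T \right)}} = \sqrt{\left(433374 - \frac{40491}{61}\right) + 425} = \sqrt{\frac{26395323}{61} + 425} = \sqrt{\frac{26421248}{61}} = \frac{32 \sqrt{1573922}}{61}$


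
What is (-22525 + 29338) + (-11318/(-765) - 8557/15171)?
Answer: 26411858956/3868605 ≈ 6827.2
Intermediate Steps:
(-22525 + 29338) + (-11318/(-765) - 8557/15171) = 6813 + (-11318*(-1/765) - 8557*1/15171) = 6813 + (11318/765 - 8557/15171) = 6813 + 55053091/3868605 = 26411858956/3868605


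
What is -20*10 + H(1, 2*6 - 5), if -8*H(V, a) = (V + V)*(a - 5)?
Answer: -401/2 ≈ -200.50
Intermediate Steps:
H(V, a) = -V*(-5 + a)/4 (H(V, a) = -(V + V)*(a - 5)/8 = -2*V*(-5 + a)/8 = -V*(-5 + a)/4)
-20*10 + H(1, 2*6 - 5) = -20*10 + (1/4)*1*(5 - (2*6 - 5)) = -200 + (1/4)*1*(5 - (12 - 5)) = -200 + (1/4)*1*(5 - 1*7) = -200 + (1/4)*1*(5 - 7) = -200 + (1/4)*1*(-2) = -200 - 1/2 = -401/2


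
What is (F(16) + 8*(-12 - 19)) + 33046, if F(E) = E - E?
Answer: 32798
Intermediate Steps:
F(E) = 0
(F(16) + 8*(-12 - 19)) + 33046 = (0 + 8*(-12 - 19)) + 33046 = (0 + 8*(-31)) + 33046 = (0 - 248) + 33046 = -248 + 33046 = 32798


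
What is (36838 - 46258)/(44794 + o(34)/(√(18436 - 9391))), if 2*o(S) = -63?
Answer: -565425703200/2688713264093 - 131880*√1005/2688713264093 ≈ -0.21030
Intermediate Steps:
o(S) = -63/2 (o(S) = (½)*(-63) = -63/2)
(36838 - 46258)/(44794 + o(34)/(√(18436 - 9391))) = (36838 - 46258)/(44794 - 63/(2*√(18436 - 9391))) = -9420/(44794 - 63*√1005/3015/2) = -9420/(44794 - 7*√1005/670)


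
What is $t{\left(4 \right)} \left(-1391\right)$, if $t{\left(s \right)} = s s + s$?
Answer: $-27820$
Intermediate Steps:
$t{\left(s \right)} = s + s^{2}$ ($t{\left(s \right)} = s^{2} + s = s + s^{2}$)
$t{\left(4 \right)} \left(-1391\right) = 4 \left(1 + 4\right) \left(-1391\right) = 4 \cdot 5 \left(-1391\right) = 20 \left(-1391\right) = -27820$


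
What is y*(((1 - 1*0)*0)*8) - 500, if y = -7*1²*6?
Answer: -500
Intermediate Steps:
y = -42 (y = -7*1*6 = -7*6 = -42)
y*(((1 - 1*0)*0)*8) - 500 = -42*(1 - 1*0)*0*8 - 500 = -42*(1 + 0)*0*8 - 500 = -42*1*0*8 - 500 = -0*8 - 500 = -42*0 - 500 = 0 - 500 = -500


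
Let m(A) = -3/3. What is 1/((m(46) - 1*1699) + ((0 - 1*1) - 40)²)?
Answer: -1/19 ≈ -0.052632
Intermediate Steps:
m(A) = -1 (m(A) = -3*⅓ = -1)
1/((m(46) - 1*1699) + ((0 - 1*1) - 40)²) = 1/((-1 - 1*1699) + ((0 - 1*1) - 40)²) = 1/((-1 - 1699) + ((0 - 1) - 40)²) = 1/(-1700 + (-1 - 40)²) = 1/(-1700 + (-41)²) = 1/(-1700 + 1681) = 1/(-19) = -1/19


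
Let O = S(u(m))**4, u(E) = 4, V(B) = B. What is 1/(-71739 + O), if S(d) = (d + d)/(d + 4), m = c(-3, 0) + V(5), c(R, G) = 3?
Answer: -1/71738 ≈ -1.3940e-5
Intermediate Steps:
m = 8 (m = 3 + 5 = 8)
S(d) = 2*d/(4 + d) (S(d) = (2*d)/(4 + d) = 2*d/(4 + d))
O = 1 (O = (2*4/(4 + 4))**4 = (2*4/8)**4 = (2*4*(1/8))**4 = 1**4 = 1)
1/(-71739 + O) = 1/(-71739 + 1) = 1/(-71738) = -1/71738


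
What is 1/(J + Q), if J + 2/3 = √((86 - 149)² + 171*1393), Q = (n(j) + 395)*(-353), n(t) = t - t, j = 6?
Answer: -1254921/174978566701 - 1674*√7/174978566701 ≈ -7.1972e-6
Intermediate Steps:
n(t) = 0
Q = -139435 (Q = (0 + 395)*(-353) = 395*(-353) = -139435)
J = -⅔ + 186*√7 (J = -⅔ + √((86 - 149)² + 171*1393) = -⅔ + √((-63)² + 238203) = -⅔ + √(3969 + 238203) = -⅔ + √242172 = -⅔ + 186*√7 ≈ 491.44)
1/(J + Q) = 1/((-⅔ + 186*√7) - 139435) = 1/(-418307/3 + 186*√7)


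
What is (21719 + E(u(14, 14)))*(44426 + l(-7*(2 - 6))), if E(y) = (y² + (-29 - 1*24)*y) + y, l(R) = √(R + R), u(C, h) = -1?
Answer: 967242872 + 43544*√14 ≈ 9.6741e+8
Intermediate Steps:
l(R) = √2*√R (l(R) = √(2*R) = √2*√R)
E(y) = y² - 52*y (E(y) = (y² + (-29 - 24)*y) + y = (y² - 53*y) + y = y² - 52*y)
(21719 + E(u(14, 14)))*(44426 + l(-7*(2 - 6))) = (21719 - (-52 - 1))*(44426 + √2*√(-7*(2 - 6))) = (21719 - 1*(-53))*(44426 + √2*√(-7*(-4))) = (21719 + 53)*(44426 + √2*√28) = 21772*(44426 + √2*(2*√7)) = 21772*(44426 + 2*√14) = 967242872 + 43544*√14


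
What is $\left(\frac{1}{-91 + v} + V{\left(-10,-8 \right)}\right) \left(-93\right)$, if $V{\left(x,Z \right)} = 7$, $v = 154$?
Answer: $- \frac{13702}{21} \approx -652.48$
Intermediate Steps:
$\left(\frac{1}{-91 + v} + V{\left(-10,-8 \right)}\right) \left(-93\right) = \left(\frac{1}{-91 + 154} + 7\right) \left(-93\right) = \left(\frac{1}{63} + 7\right) \left(-93\right) = \frac{442}{63} \left(-93\right) = - \frac{13702}{21}$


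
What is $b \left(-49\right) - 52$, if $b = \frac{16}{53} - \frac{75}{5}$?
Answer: $\frac{35415}{53} \approx 668.21$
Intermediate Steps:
$b = - \frac{779}{53}$ ($b = 16 \cdot \frac{1}{53} - 15 = \frac{16}{53} - 15 = - \frac{779}{53} \approx -14.698$)
$b \left(-49\right) - 52 = \left(- \frac{779}{53}\right) \left(-49\right) - 52 = \frac{38171}{53} - 52 = \frac{35415}{53}$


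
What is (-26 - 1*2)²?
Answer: 784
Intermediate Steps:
(-26 - 1*2)² = (-26 - 2)² = (-28)² = 784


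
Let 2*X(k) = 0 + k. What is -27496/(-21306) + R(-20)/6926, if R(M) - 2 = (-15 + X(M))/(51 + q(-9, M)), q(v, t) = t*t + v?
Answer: 42095793343/32611943676 ≈ 1.2908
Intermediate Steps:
q(v, t) = v + t**2 (q(v, t) = t**2 + v = v + t**2)
X(k) = k/2 (X(k) = (0 + k)/2 = k/2)
R(M) = 2 + (-15 + M/2)/(42 + M**2) (R(M) = 2 + (-15 + M/2)/(51 + (-9 + M**2)) = 2 + (-15 + M/2)/(42 + M**2))
-27496/(-21306) + R(-20)/6926 = -27496/(-21306) + ((138 - 20 + 4*(-20)**2)/(2*(42 + (-20)**2)))/6926 = -27496*(-1/21306) + ((138 - 20 + 4*400)/(2*(42 + 400)))*(1/6926) = 13748/10653 + ((1/2)*(138 - 20 + 1600)/442)*(1/6926) = 13748/10653 + ((1/2)*(1/442)*1718)*(1/6926) = 13748/10653 + (859/442)*(1/6926) = 13748/10653 + 859/3061292 = 42095793343/32611943676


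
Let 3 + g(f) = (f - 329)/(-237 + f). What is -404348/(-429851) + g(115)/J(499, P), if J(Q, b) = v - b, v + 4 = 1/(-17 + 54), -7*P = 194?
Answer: 143205299888/161232381739 ≈ 0.88819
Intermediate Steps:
P = -194/7 (P = -⅐*194 = -194/7 ≈ -27.714)
v = -147/37 (v = -4 + 1/(-17 + 54) = -4 + 1/37 = -147/37 ≈ -3.9730)
J(Q, b) = -147/37 - b
g(f) = -3 + (-329 + f)/(-237 + f) (g(f) = -3 + (f - 329)/(-237 + f) = -3 + (-329 + f)/(-237 + f))
-404348/(-429851) + g(115)/J(499, P) = -404348/(-429851) + (2*(191 - 1*115)/(-237 + 115))/(-147/37 - 1*(-194/7)) = -404348*(-1/429851) + (2*(191 - 115)/(-122))/(-147/37 + 194/7) = 404348/429851 + (2*(-1/122)*76)/(6149/259) = 404348/429851 - 76/61*259/6149 = 404348/429851 - 19684/375089 = 143205299888/161232381739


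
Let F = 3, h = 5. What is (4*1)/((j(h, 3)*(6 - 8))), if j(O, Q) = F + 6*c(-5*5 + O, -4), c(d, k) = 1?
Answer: -2/9 ≈ -0.22222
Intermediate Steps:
j(O, Q) = 9 (j(O, Q) = 3 + 6*1 = 3 + 6 = 9)
(4*1)/((j(h, 3)*(6 - 8))) = (4*1)/((9*(6 - 8))) = 4/(9*(-2)) = 4/(-18) = -1/18*4 = -2/9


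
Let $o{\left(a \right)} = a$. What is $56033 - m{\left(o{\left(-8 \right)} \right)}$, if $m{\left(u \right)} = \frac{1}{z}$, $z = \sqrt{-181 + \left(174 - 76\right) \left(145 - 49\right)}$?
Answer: $56033 - \frac{\sqrt{9227}}{9227} \approx 56033.0$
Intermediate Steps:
$z = \sqrt{9227}$ ($z = \sqrt{-181 + 98 \cdot 96} = \sqrt{-181 + 9408} = \sqrt{9227} \approx 96.057$)
$m{\left(u \right)} = \frac{\sqrt{9227}}{9227}$ ($m{\left(u \right)} = \frac{1}{\sqrt{9227}} = \frac{\sqrt{9227}}{9227}$)
$56033 - m{\left(o{\left(-8 \right)} \right)} = 56033 - \frac{\sqrt{9227}}{9227}$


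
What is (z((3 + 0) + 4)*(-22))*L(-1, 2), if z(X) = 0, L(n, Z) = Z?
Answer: 0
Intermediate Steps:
(z((3 + 0) + 4)*(-22))*L(-1, 2) = (0*(-22))*2 = 0*2 = 0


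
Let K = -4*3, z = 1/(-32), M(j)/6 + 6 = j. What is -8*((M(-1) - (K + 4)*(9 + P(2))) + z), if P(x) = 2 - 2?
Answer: -959/4 ≈ -239.75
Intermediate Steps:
M(j) = -36 + 6*j
P(x) = 0
z = -1/32 ≈ -0.031250
K = -12
-8*((M(-1) - (K + 4)*(9 + P(2))) + z) = -8*(((-36 + 6*(-1)) - (-12 + 4)*(9 + 0)) - 1/32) = -8*(((-36 - 6) - (-8)*9) - 1/32) = -8*((-42 - 1*(-72)) - 1/32) = -8*((-42 + 72) - 1/32) = -8*(30 - 1/32) = -8*959/32 = -959/4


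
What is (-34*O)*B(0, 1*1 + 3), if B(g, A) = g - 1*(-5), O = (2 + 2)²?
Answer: -2720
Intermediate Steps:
O = 16 (O = 4² = 16)
B(g, A) = 5 + g (B(g, A) = g + 5 = 5 + g)
(-34*O)*B(0, 1*1 + 3) = (-34*16)*(5 + 0) = -544*5 = -2720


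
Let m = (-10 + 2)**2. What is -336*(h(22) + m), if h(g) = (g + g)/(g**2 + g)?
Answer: -495264/23 ≈ -21533.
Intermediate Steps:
m = 64 (m = (-8)**2 = 64)
h(g) = 2*g/(g + g**2) (h(g) = (2*g)/(g + g**2) = 2*g/(g + g**2))
-336*(h(22) + m) = -336*(2/(1 + 22) + 64) = -336*(2/23 + 64) = -336*1474/23 = -495264/23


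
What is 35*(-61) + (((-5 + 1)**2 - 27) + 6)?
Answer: -2140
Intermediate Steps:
35*(-61) + (((-5 + 1)**2 - 27) + 6) = -2135 + (((-4)**2 - 27) + 6) = -2135 + ((16 - 27) + 6) = -2135 + (-11 + 6) = -2135 - 5 = -2140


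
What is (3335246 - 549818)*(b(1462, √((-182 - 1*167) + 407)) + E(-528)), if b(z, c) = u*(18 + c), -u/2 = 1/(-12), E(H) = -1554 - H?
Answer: -2849492844 + 464238*√58 ≈ -2.8460e+9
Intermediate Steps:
u = ⅙ (u = -2/(-12) = -2*(-1/12) = ⅙ ≈ 0.16667)
b(z, c) = 3 + c/6 (b(z, c) = (18 + c)/6 = 3 + c/6)
(3335246 - 549818)*(b(1462, √((-182 - 1*167) + 407)) + E(-528)) = (3335246 - 549818)*((3 + √((-182 - 1*167) + 407)/6) + (-1554 - 1*(-528))) = 2785428*((3 + √((-182 - 167) + 407)/6) + (-1554 + 528)) = 2785428*((3 + √(-349 + 407)/6) - 1026) = 2785428*((3 + √58/6) - 1026) = 2785428*(-1023 + √58/6) = -2849492844 + 464238*√58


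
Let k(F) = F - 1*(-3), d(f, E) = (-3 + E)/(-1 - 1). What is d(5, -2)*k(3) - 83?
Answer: -68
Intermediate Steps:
d(f, E) = 3/2 - E/2 (d(f, E) = (-3 + E)/(-2) = (-3 + E)*(-½) = 3/2 - E/2)
k(F) = 3 + F (k(F) = F + 3 = 3 + F)
d(5, -2)*k(3) - 83 = (3/2 - ½*(-2))*(3 + 3) - 83 = (3/2 + 1)*6 - 83 = (5/2)*6 - 83 = 15 - 83 = -68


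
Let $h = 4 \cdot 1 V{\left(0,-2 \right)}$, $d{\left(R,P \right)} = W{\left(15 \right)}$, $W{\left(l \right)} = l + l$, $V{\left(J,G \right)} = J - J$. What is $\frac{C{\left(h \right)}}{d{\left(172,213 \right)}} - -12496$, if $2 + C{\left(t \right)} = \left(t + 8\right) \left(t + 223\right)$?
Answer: $\frac{62777}{5} \approx 12555.0$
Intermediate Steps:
$V{\left(J,G \right)} = 0$
$W{\left(l \right)} = 2 l$
$d{\left(R,P \right)} = 30$ ($d{\left(R,P \right)} = 2 \cdot 15 = 30$)
$h = 0$ ($h = 4 \cdot 1 \cdot 0 = 4 \cdot 0 = 0$)
$C{\left(t \right)} = -2 + \left(8 + t\right) \left(223 + t\right)$ ($C{\left(t \right)} = -2 + \left(t + 8\right) \left(t + 223\right) = -2 + \left(8 + t\right) \left(223 + t\right)$)
$\frac{C{\left(h \right)}}{d{\left(172,213 \right)}} - -12496 = \frac{1782 + 0^{2} + 231 \cdot 0}{30} - -12496 = \left(1782 + 0 + 0\right) \frac{1}{30} + 12496 = 1782 \cdot \frac{1}{30} + 12496 = \frac{297}{5} + 12496 = \frac{62777}{5}$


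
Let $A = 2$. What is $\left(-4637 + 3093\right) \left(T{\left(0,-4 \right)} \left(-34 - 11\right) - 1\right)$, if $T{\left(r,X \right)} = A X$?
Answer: $-554296$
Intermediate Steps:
$T{\left(r,X \right)} = 2 X$
$\left(-4637 + 3093\right) \left(T{\left(0,-4 \right)} \left(-34 - 11\right) - 1\right) = \left(-4637 + 3093\right) \left(2 \left(-4\right) \left(-34 - 11\right) - 1\right) = - 1544 \left(\left(-8\right) \left(-45\right) - 1\right) = - 1544 \left(360 - 1\right) = \left(-1544\right) 359 = -554296$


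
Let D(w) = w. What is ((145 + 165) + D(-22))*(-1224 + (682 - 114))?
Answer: -188928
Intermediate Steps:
((145 + 165) + D(-22))*(-1224 + (682 - 114)) = ((145 + 165) - 22)*(-1224 + (682 - 114)) = (310 - 22)*(-1224 + 568) = 288*(-656) = -188928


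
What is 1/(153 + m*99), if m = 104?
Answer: 1/10449 ≈ 9.5703e-5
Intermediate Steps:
1/(153 + m*99) = 1/(153 + 104*99) = 1/(153 + 10296) = 1/10449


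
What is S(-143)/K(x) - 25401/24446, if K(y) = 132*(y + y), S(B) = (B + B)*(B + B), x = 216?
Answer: 6262709/15841008 ≈ 0.39535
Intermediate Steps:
S(B) = 4*B² (S(B) = (2*B)*(2*B) = 4*B²)
K(y) = 264*y (K(y) = 132*(2*y) = 264*y)
S(-143)/K(x) - 25401/24446 = (4*(-143)²)/((264*216)) - 25401/24446 = (4*20449)/57024 - 25401*1/24446 = 81796*(1/57024) - 25401/24446 = 1859/1296 - 25401/24446 = 6262709/15841008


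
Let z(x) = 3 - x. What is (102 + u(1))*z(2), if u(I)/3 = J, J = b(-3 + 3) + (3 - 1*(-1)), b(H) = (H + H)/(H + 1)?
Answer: 114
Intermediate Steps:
b(H) = 2*H/(1 + H) (b(H) = (2*H)/(1 + H) = 2*H/(1 + H))
J = 4 (J = 2*(-3 + 3)/(1 + (-3 + 3)) + (3 - 1*(-1)) = 2*0/(1 + 0) + (3 + 1) = 2*0/1 + 4 = 2*0*1 + 4 = 0 + 4 = 4)
u(I) = 12 (u(I) = 3*4 = 12)
(102 + u(1))*z(2) = (102 + 12)*(3 - 1*2) = 114*(3 - 2) = 114*1 = 114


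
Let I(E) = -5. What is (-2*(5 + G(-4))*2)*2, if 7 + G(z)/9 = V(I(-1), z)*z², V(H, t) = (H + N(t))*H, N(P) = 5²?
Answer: 115664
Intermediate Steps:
N(P) = 25
V(H, t) = H*(25 + H) (V(H, t) = (H + 25)*H = (25 + H)*H = H*(25 + H))
G(z) = -63 - 900*z² (G(z) = -63 + 9*((-5*(25 - 5))*z²) = -63 + 9*((-5*20)*z²) = -63 + 9*(-100*z²) = -63 - 900*z²)
(-2*(5 + G(-4))*2)*2 = (-2*(5 + (-63 - 900*(-4)²))*2)*2 = (-2*(5 + (-63 - 900*16))*2)*2 = (-2*(5 + (-63 - 14400))*2)*2 = (-2*(5 - 14463)*2)*2 = (-2*(-14458)*2)*2 = (28916*2)*2 = 57832*2 = 115664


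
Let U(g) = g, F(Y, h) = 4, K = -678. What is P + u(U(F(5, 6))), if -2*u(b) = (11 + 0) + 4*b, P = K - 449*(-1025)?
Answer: 919067/2 ≈ 4.5953e+5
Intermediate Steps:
P = 459547 (P = -678 - 449*(-1025) = -678 + 460225 = 459547)
u(b) = -11/2 - 2*b (u(b) = -((11 + 0) + 4*b)/2 = -(11 + 4*b)/2 = -11/2 - 2*b)
P + u(U(F(5, 6))) = 459547 + (-11/2 - 2*4) = 459547 + (-11/2 - 8) = 459547 - 27/2 = 919067/2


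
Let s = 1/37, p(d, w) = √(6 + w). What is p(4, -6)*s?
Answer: 0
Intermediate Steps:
s = 1/37 ≈ 0.027027
p(4, -6)*s = √(6 - 6)*(1/37) = √0*(1/37) = 0*(1/37) = 0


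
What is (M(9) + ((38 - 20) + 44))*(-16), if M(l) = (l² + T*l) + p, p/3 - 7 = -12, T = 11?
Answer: -3632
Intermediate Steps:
p = -15 (p = 21 + 3*(-12) = 21 - 36 = -15)
M(l) = -15 + l² + 11*l (M(l) = (l² + 11*l) - 15 = -15 + l² + 11*l)
(M(9) + ((38 - 20) + 44))*(-16) = ((-15 + 9² + 11*9) + ((38 - 20) + 44))*(-16) = ((-15 + 81 + 99) + (18 + 44))*(-16) = (165 + 62)*(-16) = 227*(-16) = -3632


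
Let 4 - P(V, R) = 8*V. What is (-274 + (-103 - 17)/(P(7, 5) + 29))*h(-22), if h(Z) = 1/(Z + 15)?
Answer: 6182/161 ≈ 38.398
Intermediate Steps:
P(V, R) = 4 - 8*V
h(Z) = 1/(15 + Z)
(-274 + (-103 - 17)/(P(7, 5) + 29))*h(-22) = (-274 + (-103 - 17)/((4 - 8*7) + 29))/(15 - 22) = (-274 - 120/((4 - 56) + 29))/(-7) = (-274 - 120/(-52 + 29))*(-⅐) = (-274 - 120/(-23))*(-⅐) = (-274 - 120*(-1/23))*(-⅐) = (-274 + 120/23)*(-⅐) = -6182/23*(-⅐) = 6182/161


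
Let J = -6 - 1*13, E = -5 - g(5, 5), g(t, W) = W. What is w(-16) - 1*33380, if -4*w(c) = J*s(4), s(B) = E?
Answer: -66855/2 ≈ -33428.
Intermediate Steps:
E = -10 (E = -5 - 1*5 = -5 - 5 = -10)
s(B) = -10
J = -19 (J = -6 - 13 = -19)
w(c) = -95/2 (w(c) = -(-19)*(-10)/4 = -1/4*190 = -95/2)
w(-16) - 1*33380 = -95/2 - 1*33380 = -95/2 - 33380 = -66855/2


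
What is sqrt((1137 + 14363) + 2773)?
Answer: sqrt(18273) ≈ 135.18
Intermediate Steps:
sqrt((1137 + 14363) + 2773) = sqrt(15500 + 2773) = sqrt(18273)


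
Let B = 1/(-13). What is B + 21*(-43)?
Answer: -11740/13 ≈ -903.08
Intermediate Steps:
B = -1/13 ≈ -0.076923
B + 21*(-43) = -1/13 + 21*(-43) = -1/13 - 903 = -11740/13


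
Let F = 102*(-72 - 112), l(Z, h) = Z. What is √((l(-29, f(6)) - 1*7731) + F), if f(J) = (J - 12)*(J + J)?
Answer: 4*I*√1658 ≈ 162.87*I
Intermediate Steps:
f(J) = 2*J*(-12 + J) (f(J) = (-12 + J)*(2*J) = 2*J*(-12 + J))
F = -18768 (F = 102*(-184) = -18768)
√((l(-29, f(6)) - 1*7731) + F) = √((-29 - 1*7731) - 18768) = √((-29 - 7731) - 18768) = √(-7760 - 18768) = √(-26528) = 4*I*√1658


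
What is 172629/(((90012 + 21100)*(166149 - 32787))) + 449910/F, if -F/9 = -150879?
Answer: 4332068959681/13074519928656 ≈ 0.33134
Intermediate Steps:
F = 1357911 (F = -9*(-150879) = 1357911)
172629/(((90012 + 21100)*(166149 - 32787))) + 449910/F = 172629/(((90012 + 21100)*(166149 - 32787))) + 449910/1357911 = 172629/((111112*133362)) + 449910*(1/1357911) = 172629/14818118544 + 49990/150879 = 172629*(1/14818118544) + 49990/150879 = 19181/1646457616 + 49990/150879 = 4332068959681/13074519928656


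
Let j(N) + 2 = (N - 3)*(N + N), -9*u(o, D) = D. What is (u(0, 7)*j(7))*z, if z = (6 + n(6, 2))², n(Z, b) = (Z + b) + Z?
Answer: -16800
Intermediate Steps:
n(Z, b) = b + 2*Z
u(o, D) = -D/9
j(N) = -2 + 2*N*(-3 + N) (j(N) = -2 + (N - 3)*(N + N) = -2 + (-3 + N)*(2*N) = -2 + 2*N*(-3 + N))
z = 400 (z = (6 + (2 + 2*6))² = (6 + (2 + 12))² = (6 + 14)² = 20² = 400)
(u(0, 7)*j(7))*z = ((-⅑*7)*(-2 - 6*7 + 2*7²))*400 = -7*(-2 - 42 + 2*49)/9*400 = -7*(-2 - 42 + 98)/9*400 = -7/9*54*400 = -42*400 = -16800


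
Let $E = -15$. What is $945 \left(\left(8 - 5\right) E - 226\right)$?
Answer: $-256095$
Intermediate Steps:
$945 \left(\left(8 - 5\right) E - 226\right) = 945 \left(\left(8 - 5\right) \left(-15\right) - 226\right) = 945 \left(3 \left(-15\right) - 226\right) = 945 \left(-45 - 226\right) = 945 \left(-271\right) = -256095$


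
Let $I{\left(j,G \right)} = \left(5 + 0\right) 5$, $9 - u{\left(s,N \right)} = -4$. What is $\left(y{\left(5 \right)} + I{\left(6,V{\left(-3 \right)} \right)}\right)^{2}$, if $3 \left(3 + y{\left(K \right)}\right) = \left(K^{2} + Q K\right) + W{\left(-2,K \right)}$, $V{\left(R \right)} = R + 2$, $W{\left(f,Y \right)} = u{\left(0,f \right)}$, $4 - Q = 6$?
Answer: $\frac{8836}{9} \approx 981.78$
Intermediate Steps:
$Q = -2$ ($Q = 4 - 6 = -2$)
$u{\left(s,N \right)} = 13$ ($u{\left(s,N \right)} = 9 - -4 = 9 + 4 = 13$)
$W{\left(f,Y \right)} = 13$
$V{\left(R \right)} = 2 + R$
$y{\left(K \right)} = \frac{4}{3} - \frac{2 K}{3} + \frac{K^{2}}{3}$ ($y{\left(K \right)} = -3 + \frac{\left(K^{2} - 2 K\right) + 13}{3} = -3 + \frac{13 + K^{2} - 2 K}{3} = -3 + \left(\frac{13}{3} - \frac{2 K}{3} + \frac{K^{2}}{3}\right) = \frac{4}{3} - \frac{2 K}{3} + \frac{K^{2}}{3}$)
$I{\left(j,G \right)} = 25$ ($I{\left(j,G \right)} = 5 \cdot 5 = 25$)
$\left(y{\left(5 \right)} + I{\left(6,V{\left(-3 \right)} \right)}\right)^{2} = \left(\left(\frac{4}{3} - \frac{10}{3} + \frac{5^{2}}{3}\right) + 25\right)^{2} = \left(\left(\frac{4}{3} - \frac{10}{3} + \frac{1}{3} \cdot 25\right) + 25\right)^{2} = \left(\left(\frac{4}{3} - \frac{10}{3} + \frac{25}{3}\right) + 25\right)^{2} = \left(\frac{19}{3} + 25\right)^{2} = \left(\frac{94}{3}\right)^{2} = \frac{8836}{9}$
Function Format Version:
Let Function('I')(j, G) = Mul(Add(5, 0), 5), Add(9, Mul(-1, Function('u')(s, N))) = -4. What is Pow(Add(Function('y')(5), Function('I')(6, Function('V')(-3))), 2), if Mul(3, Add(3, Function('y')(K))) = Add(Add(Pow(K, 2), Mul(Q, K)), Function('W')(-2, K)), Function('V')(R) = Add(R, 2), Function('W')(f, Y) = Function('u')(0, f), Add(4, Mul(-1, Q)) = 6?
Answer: Rational(8836, 9) ≈ 981.78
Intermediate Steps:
Q = -2 (Q = Add(4, Mul(-1, 6)) = Add(4, -6) = -2)
Function('u')(s, N) = 13 (Function('u')(s, N) = Add(9, Mul(-1, -4)) = Add(9, 4) = 13)
Function('W')(f, Y) = 13
Function('V')(R) = Add(2, R)
Function('y')(K) = Add(Rational(4, 3), Mul(Rational(-2, 3), K), Mul(Rational(1, 3), Pow(K, 2))) (Function('y')(K) = Add(-3, Mul(Rational(1, 3), Add(Add(Pow(K, 2), Mul(-2, K)), 13))) = Add(-3, Mul(Rational(1, 3), Add(13, Pow(K, 2), Mul(-2, K)))) = Add(-3, Add(Rational(13, 3), Mul(Rational(-2, 3), K), Mul(Rational(1, 3), Pow(K, 2)))) = Add(Rational(4, 3), Mul(Rational(-2, 3), K), Mul(Rational(1, 3), Pow(K, 2))))
Function('I')(j, G) = 25 (Function('I')(j, G) = Mul(5, 5) = 25)
Pow(Add(Function('y')(5), Function('I')(6, Function('V')(-3))), 2) = Pow(Add(Add(Rational(4, 3), Mul(Rational(-2, 3), 5), Mul(Rational(1, 3), Pow(5, 2))), 25), 2) = Pow(Add(Add(Rational(4, 3), Rational(-10, 3), Mul(Rational(1, 3), 25)), 25), 2) = Pow(Add(Add(Rational(4, 3), Rational(-10, 3), Rational(25, 3)), 25), 2) = Pow(Add(Rational(19, 3), 25), 2) = Pow(Rational(94, 3), 2) = Rational(8836, 9)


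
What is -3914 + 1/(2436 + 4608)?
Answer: -27570215/7044 ≈ -3914.0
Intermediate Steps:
-3914 + 1/(2436 + 4608) = -3914 + 1/7044 = -27570215/7044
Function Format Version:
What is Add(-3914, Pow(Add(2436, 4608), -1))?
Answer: Rational(-27570215, 7044) ≈ -3914.0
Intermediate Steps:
Add(-3914, Pow(Add(2436, 4608), -1)) = Add(-3914, Pow(7044, -1)) = Add(-3914, Rational(1, 7044)) = Rational(-27570215, 7044)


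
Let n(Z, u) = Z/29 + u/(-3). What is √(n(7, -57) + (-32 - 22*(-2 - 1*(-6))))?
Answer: I*√84738/29 ≈ 10.038*I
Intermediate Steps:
n(Z, u) = -u/3 + Z/29 (n(Z, u) = Z*(1/29) + u*(-⅓) = Z/29 - u/3 = -u/3 + Z/29)
√(n(7, -57) + (-32 - 22*(-2 - 1*(-6)))) = √((-⅓*(-57) + (1/29)*7) + (-32 - 22*(-2 - 1*(-6)))) = √((19 + 7/29) + (-32 - 22*(-2 + 6))) = √(558/29 + (-32 - 22*4)) = √(558/29 + (-32 - 88)) = √(558/29 - 120) = √(-2922/29) = I*√84738/29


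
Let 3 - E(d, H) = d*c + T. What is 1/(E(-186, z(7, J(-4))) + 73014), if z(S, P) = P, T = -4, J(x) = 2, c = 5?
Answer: 1/73951 ≈ 1.3522e-5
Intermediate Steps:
E(d, H) = 7 - 5*d (E(d, H) = 3 - (d*5 - 4) = 3 - (5*d - 4) = 3 - (-4 + 5*d) = 3 + (4 - 5*d) = 7 - 5*d)
1/(E(-186, z(7, J(-4))) + 73014) = 1/((7 - 5*(-186)) + 73014) = 1/((7 + 930) + 73014) = 1/(937 + 73014) = 1/73951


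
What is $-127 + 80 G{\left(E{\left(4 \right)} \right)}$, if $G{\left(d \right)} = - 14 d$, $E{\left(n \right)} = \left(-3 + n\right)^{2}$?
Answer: $-1247$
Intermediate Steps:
$-127 + 80 G{\left(E{\left(4 \right)} \right)} = -127 + 80 \left(- 14 \left(-3 + 4\right)^{2}\right) = -127 + 80 \left(- 14 \cdot 1^{2}\right) = -127 + 80 \left(\left(-14\right) 1\right) = -127 + 80 \left(-14\right) = -127 - 1120 = -1247$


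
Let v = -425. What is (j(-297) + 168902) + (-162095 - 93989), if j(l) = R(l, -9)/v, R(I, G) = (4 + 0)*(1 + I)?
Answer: -37051166/425 ≈ -87179.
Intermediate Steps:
R(I, G) = 4 + 4*I (R(I, G) = 4*(1 + I) = 4 + 4*I)
j(l) = -4/425 - 4*l/425 (j(l) = (4 + 4*l)/(-425) = (4 + 4*l)*(-1/425) = -4/425 - 4*l/425)
(j(-297) + 168902) + (-162095 - 93989) = ((-4/425 - 4/425*(-297)) + 168902) + (-162095 - 93989) = ((-4/425 + 1188/425) + 168902) - 256084 = (1184/425 + 168902) - 256084 = 71784534/425 - 256084 = -37051166/425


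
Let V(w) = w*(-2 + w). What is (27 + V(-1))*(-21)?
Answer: -630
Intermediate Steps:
(27 + V(-1))*(-21) = (27 - (-2 - 1))*(-21) = (27 - 1*(-3))*(-21) = (27 + 3)*(-21) = 30*(-21) = -630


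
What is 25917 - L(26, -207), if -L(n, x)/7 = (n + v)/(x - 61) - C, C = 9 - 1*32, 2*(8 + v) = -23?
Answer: 13977717/536 ≈ 26078.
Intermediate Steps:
v = -39/2 (v = -8 + (½)*(-23) = -8 - 23/2 = -39/2 ≈ -19.500)
C = -23 (C = 9 - 32 = -23)
L(n, x) = -161 - 7*(-39/2 + n)/(-61 + x) (L(n, x) = -7*((n - 39/2)/(x - 61) - 1*(-23)) = -7*((-39/2 + n)/(-61 + x) + 23) = -7*(23 + (-39/2 + n)/(-61 + x)) = -161 - 7*(-39/2 + n)/(-61 + x))
25917 - L(26, -207) = 25917 - 7*(2845 - 46*(-207) - 2*26)/(2*(-61 - 207)) = 25917 - 7*(2845 + 9522 - 52)/(2*(-268)) = 25917 - 7*(-1)*12315/(2*268) = 25917 - 1*(-86205/536) = 25917 + 86205/536 = 13977717/536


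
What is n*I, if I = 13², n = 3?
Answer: 507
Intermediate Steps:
I = 169
n*I = 3*169 = 507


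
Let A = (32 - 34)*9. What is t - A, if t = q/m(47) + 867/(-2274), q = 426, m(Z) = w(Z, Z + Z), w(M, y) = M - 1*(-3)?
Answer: 495329/18950 ≈ 26.139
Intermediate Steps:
w(M, y) = 3 + M (w(M, y) = M + 3 = 3 + M)
m(Z) = 3 + Z
A = -18 (A = -2*9 = -18)
t = 154229/18950 (t = 426/(3 + 47) + 867/(-2274) = 426/50 + 867*(-1/2274) = 426*(1/50) - 289/758 = 213/25 - 289/758 = 154229/18950 ≈ 8.1387)
t - A = 154229/18950 - 1*(-18) = 154229/18950 + 18 = 495329/18950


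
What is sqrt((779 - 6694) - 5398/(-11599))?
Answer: I*sqrt(795722566513)/11599 ≈ 76.906*I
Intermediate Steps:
sqrt((779 - 6694) - 5398/(-11599)) = sqrt(-5915 - 5398*(-1/11599)) = sqrt(-5915 + 5398/11599) = sqrt(-68602687/11599) = I*sqrt(795722566513)/11599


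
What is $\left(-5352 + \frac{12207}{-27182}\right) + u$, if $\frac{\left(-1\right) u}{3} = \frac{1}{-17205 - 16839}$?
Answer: $- \frac{825511784063}{154230668} \approx -5352.4$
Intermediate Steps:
$u = \frac{1}{11348}$ ($u = - \frac{3}{-17205 - 16839} = - \frac{3}{-34044} = \left(-3\right) \left(- \frac{1}{34044}\right) = \frac{1}{11348} \approx 8.8121 \cdot 10^{-5}$)
$\left(-5352 + \frac{12207}{-27182}\right) + u = \left(-5352 + \frac{12207}{-27182}\right) + \frac{1}{11348} = \left(-5352 + 12207 \left(- \frac{1}{27182}\right)\right) + \frac{1}{11348} = \left(-5352 - \frac{12207}{27182}\right) + \frac{1}{11348} = - \frac{145490271}{27182} + \frac{1}{11348} = - \frac{825511784063}{154230668}$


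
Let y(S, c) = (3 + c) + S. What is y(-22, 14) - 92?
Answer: -97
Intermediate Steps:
y(S, c) = 3 + S + c
y(-22, 14) - 92 = (3 - 22 + 14) - 92 = -5 - 92 = -97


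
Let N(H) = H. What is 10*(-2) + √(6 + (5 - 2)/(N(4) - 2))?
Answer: -20 + √30/2 ≈ -17.261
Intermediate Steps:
10*(-2) + √(6 + (5 - 2)/(N(4) - 2)) = 10*(-2) + √(6 + (5 - 2)/(4 - 2)) = -20 + √(6 + 3/2) = -20 + √(15/2) = -20 + √30/2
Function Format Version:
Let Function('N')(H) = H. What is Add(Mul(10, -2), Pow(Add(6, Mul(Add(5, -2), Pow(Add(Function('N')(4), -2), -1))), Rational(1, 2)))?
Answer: Add(-20, Mul(Rational(1, 2), Pow(30, Rational(1, 2)))) ≈ -17.261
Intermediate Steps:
Add(Mul(10, -2), Pow(Add(6, Mul(Add(5, -2), Pow(Add(Function('N')(4), -2), -1))), Rational(1, 2))) = Add(Mul(10, -2), Pow(Add(6, Mul(Add(5, -2), Pow(Add(4, -2), -1))), Rational(1, 2))) = Add(-20, Pow(Add(6, Mul(3, Pow(2, -1))), Rational(1, 2))) = Add(-20, Pow(Add(6, Mul(3, Rational(1, 2))), Rational(1, 2))) = Add(-20, Pow(Add(6, Rational(3, 2)), Rational(1, 2))) = Add(-20, Pow(Rational(15, 2), Rational(1, 2))) = Add(-20, Mul(Rational(1, 2), Pow(30, Rational(1, 2))))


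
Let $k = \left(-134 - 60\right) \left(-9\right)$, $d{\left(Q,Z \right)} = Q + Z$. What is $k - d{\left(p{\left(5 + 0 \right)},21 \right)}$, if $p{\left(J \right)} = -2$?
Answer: $1727$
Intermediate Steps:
$k = 1746$ ($k = \left(-194\right) \left(-9\right) = 1746$)
$k - d{\left(p{\left(5 + 0 \right)},21 \right)} = 1746 - \left(-2 + 21\right) = 1746 - 19 = 1727$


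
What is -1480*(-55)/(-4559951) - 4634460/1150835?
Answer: -385937972372/95413658347 ≈ -4.0449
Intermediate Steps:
-1480*(-55)/(-4559951) - 4634460/1150835 = 81400*(-1/4559951) - 4634460*1/1150835 = -7400/414541 - 926892/230167 = -385937972372/95413658347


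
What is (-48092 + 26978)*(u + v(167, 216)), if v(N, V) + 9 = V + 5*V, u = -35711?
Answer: 726828336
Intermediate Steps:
v(N, V) = -9 + 6*V (v(N, V) = -9 + (V + 5*V) = -9 + 6*V)
(-48092 + 26978)*(u + v(167, 216)) = (-48092 + 26978)*(-35711 + (-9 + 6*216)) = -21114*(-35711 + (-9 + 1296)) = -21114*(-35711 + 1287) = -21114*(-34424) = 726828336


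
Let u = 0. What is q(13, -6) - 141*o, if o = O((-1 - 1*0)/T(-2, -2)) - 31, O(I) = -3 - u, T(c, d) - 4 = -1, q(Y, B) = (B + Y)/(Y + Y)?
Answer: 124651/26 ≈ 4794.3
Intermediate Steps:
q(Y, B) = (B + Y)/(2*Y) (q(Y, B) = (B + Y)/((2*Y)) = (B + Y)*(1/(2*Y)) = (B + Y)/(2*Y))
T(c, d) = 3 (T(c, d) = 4 - 1 = 3)
O(I) = -3 (O(I) = -3 - 1*0 = -3 + 0 = -3)
o = -34 (o = -3 - 31 = -34)
q(13, -6) - 141*o = (1/2)*(-6 + 13)/13 - 141*(-34) = (1/2)*(1/13)*7 + 4794 = 7/26 + 4794 = 124651/26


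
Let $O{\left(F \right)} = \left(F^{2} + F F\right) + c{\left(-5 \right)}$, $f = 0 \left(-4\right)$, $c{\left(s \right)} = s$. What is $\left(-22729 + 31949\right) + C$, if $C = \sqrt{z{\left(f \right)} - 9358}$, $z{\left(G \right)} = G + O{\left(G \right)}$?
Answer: $9220 + i \sqrt{9363} \approx 9220.0 + 96.763 i$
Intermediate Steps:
$f = 0$
$O{\left(F \right)} = -5 + 2 F^{2}$ ($O{\left(F \right)} = \left(F^{2} + F F\right) - 5 = \left(F^{2} + F^{2}\right) - 5 = 2 F^{2} - 5 = -5 + 2 F^{2}$)
$z{\left(G \right)} = -5 + G + 2 G^{2}$ ($z{\left(G \right)} = G + \left(-5 + 2 G^{2}\right) = -5 + G + 2 G^{2}$)
$C = i \sqrt{9363}$ ($C = \sqrt{\left(-5 + 0 + 2 \cdot 0^{2}\right) - 9358} = \sqrt{\left(-5 + 0 + 2 \cdot 0\right) - 9358} = \sqrt{\left(-5 + 0 + 0\right) - 9358} = \sqrt{-5 - 9358} = \sqrt{-9363} = i \sqrt{9363} \approx 96.763 i$)
$\left(-22729 + 31949\right) + C = \left(-22729 + 31949\right) + i \sqrt{9363} = 9220 + i \sqrt{9363}$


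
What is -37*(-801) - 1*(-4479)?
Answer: 34116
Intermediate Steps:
-37*(-801) - 1*(-4479) = 29637 + 4479 = 34116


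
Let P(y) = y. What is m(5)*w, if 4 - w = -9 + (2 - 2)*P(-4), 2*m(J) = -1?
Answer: -13/2 ≈ -6.5000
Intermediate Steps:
m(J) = -½ (m(J) = (½)*(-1) = -½)
w = 13 (w = 4 - (-9 + (2 - 2)*(-4)) = 4 - (-9 + 0*(-4)) = 4 - (-9 + 0) = 4 - 1*(-9) = 4 + 9 = 13)
m(5)*w = -½*13 = -13/2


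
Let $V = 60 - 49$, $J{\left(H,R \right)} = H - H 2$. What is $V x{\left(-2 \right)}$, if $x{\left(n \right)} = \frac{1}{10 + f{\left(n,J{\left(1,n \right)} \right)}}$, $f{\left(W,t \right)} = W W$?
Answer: $\frac{11}{14} \approx 0.78571$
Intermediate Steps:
$J{\left(H,R \right)} = - H$ ($J{\left(H,R \right)} = H - 2 H = - H$)
$f{\left(W,t \right)} = W^{2}$
$V = 11$
$x{\left(n \right)} = \frac{1}{10 + n^{2}}$
$V x{\left(-2 \right)} = \frac{11}{10 + \left(-2\right)^{2}} = \frac{11}{10 + 4} = \frac{11}{14}$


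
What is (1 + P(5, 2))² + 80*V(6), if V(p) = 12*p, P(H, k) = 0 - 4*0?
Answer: 5761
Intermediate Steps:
P(H, k) = 0 (P(H, k) = 0 + 0 = 0)
(1 + P(5, 2))² + 80*V(6) = (1 + 0)² + 80*(12*6) = 1² + 80*72 = 1 + 5760 = 5761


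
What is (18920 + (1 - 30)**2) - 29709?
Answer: -9948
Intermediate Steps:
(18920 + (1 - 30)**2) - 29709 = (18920 + (-29)**2) - 29709 = (18920 + 841) - 29709 = 19761 - 29709 = -9948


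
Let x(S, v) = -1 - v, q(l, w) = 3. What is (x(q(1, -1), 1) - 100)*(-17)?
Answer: 1734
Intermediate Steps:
(x(q(1, -1), 1) - 100)*(-17) = ((-1 - 1*1) - 100)*(-17) = ((-1 - 1) - 100)*(-17) = (-2 - 100)*(-17) = -102*(-17) = 1734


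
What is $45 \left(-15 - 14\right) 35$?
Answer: $-45675$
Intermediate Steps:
$45 \left(-15 - 14\right) 35 = 45 \left(-29\right) 35 = \left(-1305\right) 35 = -45675$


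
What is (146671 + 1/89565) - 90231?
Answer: 5055048601/89565 ≈ 56440.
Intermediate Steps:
(146671 + 1/89565) - 90231 = 13136588116/89565 - 90231 = 5055048601/89565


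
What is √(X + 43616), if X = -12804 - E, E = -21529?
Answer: √52341 ≈ 228.78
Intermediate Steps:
X = 8725 (X = -12804 - 1*(-21529) = -12804 + 21529 = 8725)
√(X + 43616) = √(8725 + 43616) = √52341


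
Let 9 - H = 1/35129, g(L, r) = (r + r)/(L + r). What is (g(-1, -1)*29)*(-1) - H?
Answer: -1334901/35129 ≈ -38.000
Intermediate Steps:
g(L, r) = 2*r/(L + r) (g(L, r) = (2*r)/(L + r) = 2*r/(L + r))
H = 316160/35129 (H = 9 - 1/35129 = 316160/35129 ≈ 9.0000)
(g(-1, -1)*29)*(-1) - H = ((2*(-1)/(-1 - 1))*29)*(-1) - 1*316160/35129 = ((2*(-1)/(-2))*29)*(-1) - 316160/35129 = ((2*(-1)*(-½))*29)*(-1) - 316160/35129 = (1*29)*(-1) - 316160/35129 = 29*(-1) - 316160/35129 = -29 - 316160/35129 = -1334901/35129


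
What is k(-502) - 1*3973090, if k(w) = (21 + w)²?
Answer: -3741729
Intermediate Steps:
k(-502) - 1*3973090 = (21 - 502)² - 1*3973090 = (-481)² - 3973090 = 231361 - 3973090 = -3741729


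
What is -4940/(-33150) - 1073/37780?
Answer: 46481/385356 ≈ 0.12062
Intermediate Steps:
-4940/(-33150) - 1073/37780 = -4940*(-1/33150) - 1073*1/37780 = 38/255 - 1073/37780 = 46481/385356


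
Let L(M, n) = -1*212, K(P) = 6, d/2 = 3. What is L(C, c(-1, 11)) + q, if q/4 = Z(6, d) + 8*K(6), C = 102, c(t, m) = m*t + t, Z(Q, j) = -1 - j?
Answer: -48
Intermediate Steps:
d = 6 (d = 2*3 = 6)
c(t, m) = t + m*t
q = 164 (q = 4*((-1 - 1*6) + 8*6) = 4*((-1 - 6) + 48) = 4*(-7 + 48) = 4*41 = 164)
L(M, n) = -212
L(C, c(-1, 11)) + q = -212 + 164 = -48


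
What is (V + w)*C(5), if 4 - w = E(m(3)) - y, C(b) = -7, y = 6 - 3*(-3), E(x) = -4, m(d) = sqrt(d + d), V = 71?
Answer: -658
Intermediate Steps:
m(d) = sqrt(2)*sqrt(d) (m(d) = sqrt(2*d) = sqrt(2)*sqrt(d))
y = 15 (y = 6 + 9 = 15)
w = 23 (w = 4 - (-4 - 1*15) = 4 - (-4 - 15) = 4 - 1*(-19) = 4 + 19 = 23)
(V + w)*C(5) = (71 + 23)*(-7) = 94*(-7) = -658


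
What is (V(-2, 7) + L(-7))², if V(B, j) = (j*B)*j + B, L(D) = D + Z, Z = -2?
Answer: 11881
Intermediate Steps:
L(D) = -2 + D (L(D) = D - 2 = -2 + D)
V(B, j) = B + B*j² (V(B, j) = (B*j)*j + B = B*j² + B = B + B*j²)
(V(-2, 7) + L(-7))² = (-2*(1 + 7²) + (-2 - 7))² = (-2*(1 + 49) - 9)² = (-2*50 - 9)² = (-100 - 9)² = (-109)² = 11881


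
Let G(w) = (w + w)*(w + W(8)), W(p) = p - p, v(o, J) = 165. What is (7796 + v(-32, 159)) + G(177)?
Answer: 70619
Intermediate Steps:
W(p) = 0
G(w) = 2*w**2 (G(w) = (w + w)*(w + 0) = (2*w)*w = 2*w**2)
(7796 + v(-32, 159)) + G(177) = (7796 + 165) + 2*177**2 = 7961 + 2*31329 = 7961 + 62658 = 70619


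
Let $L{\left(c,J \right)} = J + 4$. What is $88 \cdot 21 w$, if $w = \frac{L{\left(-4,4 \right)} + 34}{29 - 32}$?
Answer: $-25872$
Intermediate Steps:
$L{\left(c,J \right)} = 4 + J$
$w = -14$ ($w = \frac{\left(4 + 4\right) + 34}{29 - 32} = \frac{8 + 34}{-3} = 42 \left(- \frac{1}{3}\right) = -14$)
$88 \cdot 21 w = 88 \cdot 21 \left(-14\right) = 1848 \left(-14\right) = -25872$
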